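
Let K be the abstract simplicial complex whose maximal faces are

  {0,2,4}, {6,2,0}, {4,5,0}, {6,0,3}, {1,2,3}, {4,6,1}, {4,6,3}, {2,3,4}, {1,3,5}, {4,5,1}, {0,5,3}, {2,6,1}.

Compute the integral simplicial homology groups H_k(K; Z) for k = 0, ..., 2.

Order the vertices as 0 < 1 < 2 < 3 < 4 < 5 < 6. Listing each simplex with vertices in this order, K has dimension 2 with simplices:

  0-simplices (7): [0], [1], [2], [3], [4], [5], [6]
  1-simplices (18): [0,2], [0,3], [0,4], [0,5], [0,6], [1,2], [1,3], [1,4], [1,5], [1,6], [2,3], [2,4], [2,6], [3,4], [3,5], [3,6], [4,5], [4,6]
  2-simplices (12): [0,2,4], [0,2,6], [0,3,5], [0,3,6], [0,4,5], [1,2,3], [1,2,6], [1,3,5], [1,4,5], [1,4,6], [2,3,4], [3,4,6]

Hence C_0 ≅ Z^7, C_1 ≅ Z^18, C_2 ≅ Z^12.

Boundary ∂_1: C_1 → C_0 is given by ∂[p,q] = [q] − [p]. For instance
  ∂[0,6] = [6] − [0].
The resulting 7×18 matrix has rank 6, and its Smith normal form has invariant factors (1,1,1,1,1,1).

Boundary ∂_2: C_2 → C_1 sends each 2-simplex [p,q,r] to [q,r] − [p,r] + [p,q]. For instance
  ∂[2,3,4] = [3,4] − [2,4] + [2,3],
  ∂[3,4,6] = [4,6] − [3,6] + [3,4].
The 18×12 boundary matrix has rank 12 and Smith normal form diag(1,1,1,1,1,1,1,1,1,1,1,2).

Now H_k = ker ∂_k / im ∂_{k+1}, so:

  H_0: rank C_0 − rank ∂_1 = 7 − 6 = 1, and the invariant factors of ∂_1 are all 1, so H_0 ≅ Z.
  H_1: rank ker ∂_1 − rank ∂_2 = (18 − 6) − 12 = 0, and ∂_2 has invariant factor 2 > 1, so H_1 ≅ Z/2Z.
  H_2: rank ker ∂_2 − rank ∂_3 = (12 − 12) − 0 = 0, and there is no ∂_3, so H_2 ≅ 0.

H_0 ≅ Z,  H_1 ≅ Z/2Z,  H_2 = 0.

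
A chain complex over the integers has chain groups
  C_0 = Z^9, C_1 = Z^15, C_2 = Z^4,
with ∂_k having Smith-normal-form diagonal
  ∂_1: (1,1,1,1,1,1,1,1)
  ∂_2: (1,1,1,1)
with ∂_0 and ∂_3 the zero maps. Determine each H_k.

H_0 = Z,  H_1 = Z^3,  H_2 = 0.

H_0: b_0 = 9 − 0 − 8 = 1; torsion from ∂_1 factors > 1: none. So H_0 = Z.
H_1: b_1 = 15 − 8 − 4 = 3; torsion from ∂_2 factors > 1: none. So H_1 = Z^3.
H_2: b_2 = 4 − 4 − 0 = 0; torsion from ∂_3 factors > 1: none. So H_2 = 0.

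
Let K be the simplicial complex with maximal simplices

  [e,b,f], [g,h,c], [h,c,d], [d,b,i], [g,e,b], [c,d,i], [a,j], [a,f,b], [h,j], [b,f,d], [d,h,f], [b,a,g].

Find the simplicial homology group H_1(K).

Order the vertices as a < b < c < d < e < f < g < h < i < j. Listing each simplex with vertices in this order, K has dimension 2 with simplices:

  0-simplices (10): a, b, c, d, e, f, g, h, i, j
  1-simplices (21): ab, af, ag, aj, bd, be, bf, bg, bi, cd, cg, ch, ci, df, dh, di, ef, eg, fh, gh, hj
  2-simplices (10): abf, abg, bdf, bdi, bef, beg, cdh, cdi, cgh, dfh

so the chain groups are C_0 ≅ Z^10, C_1 ≅ Z^21, C_2 ≅ Z^10.

∂_1: C_1 → C_0 maps an edge to its endpoints' difference, ∂[p,q] = q − p. For instance
  ∂bf = f − b.
The resulting 10×21 matrix has rank 9, and its Smith normal form has invariant factors (1,1,1,1,1,1,1,1,1).

The boundary map ∂_2: C_2 → C_1 sends each 2-simplex [p,q,r] to [q,r] − [p,r] + [p,q]. For instance
  ∂abf = bf − af + ab,
  ∂bdi = di − bi + bd.
The 21×10 boundary matrix has rank 10 and Smith normal form diag(1,1,1,1,1,1,1,1,1,1).

From H_k ≅ ker(∂_k) / im(∂_{k+1}) we obtain:

  H_1: rank ker ∂_1 − rank ∂_2 = (21 − 9) − 10 = 2, and the invariant factors of ∂_2 are all 1, so H_1 ≅ Z^2.

H_1 ≅ Z^2.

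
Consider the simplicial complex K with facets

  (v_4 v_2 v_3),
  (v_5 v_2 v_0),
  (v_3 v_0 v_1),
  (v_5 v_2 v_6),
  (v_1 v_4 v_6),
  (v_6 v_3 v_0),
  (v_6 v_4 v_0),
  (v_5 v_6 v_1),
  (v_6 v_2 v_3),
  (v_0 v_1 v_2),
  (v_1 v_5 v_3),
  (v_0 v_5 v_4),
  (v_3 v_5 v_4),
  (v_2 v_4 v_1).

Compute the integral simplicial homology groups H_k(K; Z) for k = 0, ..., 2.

We work with the vertex ordering v_0 < v_1 < v_2 < v_3 < v_4 < v_5 < v_6. The simplices of K, each written with vertices in increasing order, are:

  0-simplices (7): [v_0], [v_1], [v_2], [v_3], [v_4], [v_5], [v_6]
  1-simplices (21): (21 of them)
  2-simplices (14): (14 of them)

giving chain groups C_0 ≅ Z^7, C_1 ≅ Z^21, C_2 ≅ Z^14.

∂_1: C_1 → C_0 maps an edge to its endpoints' difference, ∂[p,q] = q − p. For instance
  ∂[v_0,v_1] = [v_1] − [v_0].
The 7×21 boundary matrix has rank 6 and Smith normal form diag(1,1,1,1,1,1).

Boundary ∂_2: C_2 → C_1 maps a triangle to the signed sum of its edges. For instance
  ∂[v_1,v_4,v_6] = [v_4,v_6] − [v_1,v_6] + [v_1,v_4],
  ∂[v_2,v_3,v_4] = [v_3,v_4] − [v_2,v_4] + [v_2,v_3].
This gives a 21×14 integer matrix of rank 13; reducing to Smith normal form yields diagonal entries (1,1,1,1,1,1,1,1,1,1,1,1,1).

Reading off H_k = ker ∂_k / im ∂_{k+1}:

  H_0: rank C_0 − rank ∂_1 = 7 − 6 = 1, and the invariant factors of ∂_1 are all 1, so H_0 = Z.
  H_1: rank ker ∂_1 − rank ∂_2 = (21 − 6) − 13 = 2, and the invariant factors of ∂_2 are all 1, so H_1 = Z^2.
  H_2: rank ker ∂_2 − rank ∂_3 = (14 − 13) − 0 = 1, and there is no ∂_3, so H_2 = Z.

(K is a triangulation of the torus T^2.)

H_0 = Z,  H_1 = Z^2,  H_2 = Z.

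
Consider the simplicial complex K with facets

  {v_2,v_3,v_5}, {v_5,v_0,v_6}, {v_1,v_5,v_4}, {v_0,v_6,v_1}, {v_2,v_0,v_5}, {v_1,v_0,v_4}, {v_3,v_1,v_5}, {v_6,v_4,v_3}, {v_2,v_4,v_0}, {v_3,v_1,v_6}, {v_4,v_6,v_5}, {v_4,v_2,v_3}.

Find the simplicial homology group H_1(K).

H_1 = Z/2.

We work with the vertex ordering v_0 < v_1 < v_2 < v_3 < v_4 < v_5 < v_6. The simplices of K, each written with vertices in increasing order, are:

  0-simplices (7): [v_0], [v_1], [v_2], [v_3], [v_4], [v_5], [v_6]
  1-simplices (18): (18 of them)
  2-simplices (12): (12 of them)

Hence C_0 ≅ Z^7, C_1 ≅ Z^18, C_2 ≅ Z^12.

The boundary map ∂_1: C_1 → C_0 maps an edge to its endpoints' difference, ∂[p,q] = q − p. For instance
  ∂[v_0,v_6] = [v_6] − [v_0].
As a 7×18 matrix over Z this has rank 6, with invariant factors (1,1,1,1,1,1).

∂_2: C_2 → C_1 acts by ∂[p,q,r] = [q,r] − [p,r] + [p,q]. For instance
  ∂[v_3,v_4,v_6] = [v_4,v_6] − [v_3,v_6] + [v_3,v_4],
  ∂[v_1,v_3,v_5] = [v_3,v_5] − [v_1,v_5] + [v_1,v_3].
As a 18×12 matrix over Z this has rank 12, with invariant factors (1,1,1,1,1,1,1,1,1,1,1,2).

Computing H_k = (kernel of ∂_k) / (image of ∂_{k+1}):

  H_1: rank ker ∂_1 − rank ∂_2 = (18 − 6) − 12 = 0, and ∂_2 has invariant factor 2 > 1, so H_1 ≅ Z/2.

(K is a triangulation of the real projective plane RP^2.)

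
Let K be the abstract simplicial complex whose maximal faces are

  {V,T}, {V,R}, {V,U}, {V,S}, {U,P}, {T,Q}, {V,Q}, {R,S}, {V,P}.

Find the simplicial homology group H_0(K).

We work with the vertex ordering P < Q < R < S < T < U < V. The simplices of K, each written with vertices in increasing order, are:

  0-simplices (7): P, Q, R, S, T, U, V
  1-simplices (9): PU, PV, QT, QV, RS, RV, SV, TV, UV

so the chain groups are C_0 ≅ Z^7, C_1 ≅ Z^9.

The boundary map ∂_1: C_1 → C_0 maps an edge to its endpoints' difference, ∂[p,q] = q − p. For instance
  ∂TV = V − T.
As a 7×9 matrix over Z this has rank 6, with invariant factors (1,1,1,1,1,1).

Computing H_k = (kernel of ∂_k) / (image of ∂_{k+1}):

  H_0: rank C_0 − rank ∂_1 = 7 − 6 = 1, and the invariant factors of ∂_1 are all 1, so H_0 = Z.

H_0 = Z.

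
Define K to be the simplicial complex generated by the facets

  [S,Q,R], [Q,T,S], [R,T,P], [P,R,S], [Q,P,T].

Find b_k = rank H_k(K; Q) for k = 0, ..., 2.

K has 5 vertices, 10 edges, 5 triangles.
rank ∂_0 = 0, rank ∂_1 = 4 ⇒ b_0 = 5 − 0 − 4 = 1; all invariant factors of ∂_1 are 1 so no torsion. So H_0 ≅ Z.
rank ∂_1 = 4, rank ∂_2 = 5 ⇒ b_1 = 10 − 4 − 5 = 1; all invariant factors of ∂_2 are 1 so no torsion. So H_1 ≅ Z.
rank ∂_2 = 5, rank ∂_3 = 0 ⇒ b_2 = 5 − 5 − 0 = 0. So H_2 ≅ 0.

b_0 = 1, b_1 = 1, b_2 = 0.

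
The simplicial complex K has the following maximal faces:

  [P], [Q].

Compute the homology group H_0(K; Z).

We work with the vertex ordering P < Q. The simplices of K, each written with vertices in increasing order, are:

  0-simplices (2): P, Q

Hence C_0 ≅ Z^2.

Reading off H_k = ker ∂_k / im ∂_{k+1}:

  H_0: rank C_0 − rank ∂_1 = 2 − 0 = 2, and there is no ∂_1, so H_0 ≅ Z^2.

(K is a triangulation of a set of 2 points.)

H_0 = Z^2.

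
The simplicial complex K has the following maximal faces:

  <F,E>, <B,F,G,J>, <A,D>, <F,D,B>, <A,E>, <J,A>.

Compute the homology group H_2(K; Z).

H_2 ≅ 0.

We work with the vertex ordering A < B < D < E < F < G < J. The simplices of K, each written with vertices in increasing order, are:

  0-simplices (7): A, B, D, E, F, G, J
  1-simplices (12): AD, AE, AJ, BD, BF, BG, BJ, DF, EF, FG, FJ, GJ
  2-simplices (5): BDF, BFG, BFJ, BGJ, FGJ
  3-simplices (1): BFGJ

giving chain groups C_0 ≅ Z^7, C_1 ≅ Z^12, C_2 ≅ Z^5, C_3 ≅ Z^1.

Boundary ∂_1: C_1 → C_0 maps an edge to its endpoints' difference, ∂[p,q] = q − p. For instance
  ∂GJ = J − G.
This gives a 7×12 integer matrix of rank 6; reducing to Smith normal form yields diagonal entries (1,1,1,1,1,1).

Boundary ∂_2: C_2 → C_1 maps a triangle to the signed sum of its edges. For instance
  ∂BGJ = GJ − BJ + BG,
  ∂FGJ = GJ − FJ + FG.
As a 12×5 matrix over Z this has rank 4, with invariant factors (1,1,1,1).

The boundary map ∂_3: C_3 → C_2 sends each 3-simplex σ to the alternating sum Σ_i (−1)^i (σ with its i-th vertex removed). For instance
  ∂BFGJ = FGJ − BGJ + BFJ − BFG.
The resulting 5×1 matrix has rank 1, and its Smith normal form has invariant factors (1).

Reading off H_k = ker ∂_k / im ∂_{k+1}:

  H_2: rank ker ∂_2 − rank ∂_3 = (5 − 4) − 1 = 0, and the invariant factors of ∂_3 are all 1, so H_2 = 0.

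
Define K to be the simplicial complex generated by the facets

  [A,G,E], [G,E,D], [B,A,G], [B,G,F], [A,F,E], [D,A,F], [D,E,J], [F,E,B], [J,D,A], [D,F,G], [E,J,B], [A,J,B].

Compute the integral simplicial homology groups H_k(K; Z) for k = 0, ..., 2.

H_0 = Z,  H_1 = Z_2,  H_2 = 0.

Order the vertices as A < B < D < E < F < G < J. Listing each simplex with vertices in this order, K has dimension 2 with simplices:

  0-simplices (7): A, B, D, E, F, G, J
  1-simplices (18): AB, AD, AE, AF, AG, AJ, BE, BF, BG, BJ, DE, DF, DG, DJ, EF, EG, EJ, FG
  2-simplices (12): ABG, ABJ, ADF, ADJ, AEF, AEG, BEF, BEJ, BFG, DEG, DEJ, DFG

Hence C_0 ≅ Z^7, C_1 ≅ Z^18, C_2 ≅ Z^12.

Boundary ∂_1: C_1 → C_0 sends each edge [p,q] (with p < q) to q − p. For instance
  ∂DF = F − D.
As a 7×18 matrix over Z this has rank 6, with invariant factors (1,1,1,1,1,1).

The boundary map ∂_2: C_2 → C_1 sends each 2-simplex [p,q,r] to [q,r] − [p,r] + [p,q]. For instance
  ∂BFG = FG − BG + BF,
  ∂AEF = EF − AF + AE.
As a 18×12 matrix over Z this has rank 12, with invariant factors (1,1,1,1,1,1,1,1,1,1,1,2).

Reading off H_k = ker ∂_k / im ∂_{k+1}:

  H_0: rank C_0 − rank ∂_1 = 7 − 6 = 1, and the invariant factors of ∂_1 are all 1, so H_0 ≅ Z.
  H_1: rank ker ∂_1 − rank ∂_2 = (18 − 6) − 12 = 0, and ∂_2 has invariant factor 2 > 1, so H_1 ≅ Z_2.
  H_2: rank ker ∂_2 − rank ∂_3 = (12 − 12) − 0 = 0, and there is no ∂_3, so H_2 ≅ 0.

As a check, the Euler characteristic is 7 − 18 + 12 = 1, which agrees with 1 − 0 + 0 = 1.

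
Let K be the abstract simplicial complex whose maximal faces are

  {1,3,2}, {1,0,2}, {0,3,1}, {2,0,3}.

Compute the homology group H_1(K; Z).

Take the total order 0 < 1 < 2 < 3 on the vertex set. Then K (dimension 2) consists of the simplices:

  0-simplices (4): [0], [1], [2], [3]
  1-simplices (6): [0,1], [0,2], [0,3], [1,2], [1,3], [2,3]
  2-simplices (4): [0,1,2], [0,1,3], [0,2,3], [1,2,3]

Hence C_0 ≅ Z^4, C_1 ≅ Z^6, C_2 ≅ Z^4.

Boundary ∂_1: C_1 → C_0 is given by ∂[p,q] = [q] − [p].
The 4×6 boundary matrix has rank 3 and Smith normal form diag(1,1,1).

The boundary map ∂_2: C_2 → C_1 sends each 2-simplex [p,q,r] to [q,r] − [p,r] + [p,q]. For instance
  ∂[0,2,3] = [2,3] − [0,3] + [0,2],
  ∂[0,1,2] = [1,2] − [0,2] + [0,1].
The 6×4 boundary matrix has rank 3 and Smith normal form diag(1,1,1).

Computing H_k = (kernel of ∂_k) / (image of ∂_{k+1}):

  H_1: rank ker ∂_1 − rank ∂_2 = (6 − 3) − 3 = 0, and the invariant factors of ∂_2 are all 1, so H_1 = 0.

H_1 = 0.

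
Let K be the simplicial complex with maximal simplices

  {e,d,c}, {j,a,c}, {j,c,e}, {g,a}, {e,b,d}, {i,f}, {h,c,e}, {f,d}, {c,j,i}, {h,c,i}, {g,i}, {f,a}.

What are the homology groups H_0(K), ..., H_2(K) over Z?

H_0 ≅ Z,  H_1 ≅ Z^3,  H_2 = 0.

K has 10 vertices, 19 edges, 7 triangles.
rank ∂_0 = 0, rank ∂_1 = 9 ⇒ b_0 = 10 − 0 − 9 = 1; all invariant factors of ∂_1 are 1 so no torsion. So H_0 = Z.
rank ∂_1 = 9, rank ∂_2 = 7 ⇒ b_1 = 19 − 9 − 7 = 3; all invariant factors of ∂_2 are 1 so no torsion. So H_1 = Z^3.
rank ∂_2 = 7, rank ∂_3 = 0 ⇒ b_2 = 7 − 7 − 0 = 0. So H_2 = 0.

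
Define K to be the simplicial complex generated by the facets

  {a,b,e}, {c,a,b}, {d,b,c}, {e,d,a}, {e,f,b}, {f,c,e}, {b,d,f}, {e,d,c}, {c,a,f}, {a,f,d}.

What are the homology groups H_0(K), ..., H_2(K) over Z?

Fix the vertex order a < b < c < d < e < f and write every simplex with vertices in increasing order. Then dim K = 2 and the simplices of K are:

  0-simplices (6): a, b, c, d, e, f
  1-simplices (15): ab, ac, ad, ae, af, bc, bd, be, bf, cd, ce, cf, de, df, ef
  2-simplices (10): abc, abe, acf, ade, adf, bcd, bdf, bef, cde, cef

giving chain groups C_0 ≅ Z^6, C_1 ≅ Z^15, C_2 ≅ Z^10.

Boundary ∂_1: C_1 → C_0 maps an edge to its endpoints' difference, ∂[p,q] = q − p.
The 6×15 boundary matrix has rank 5 and Smith normal form diag(1,1,1,1,1).

Boundary ∂_2: C_2 → C_1 maps a triangle to the signed sum of its edges. For instance
  ∂bef = ef − bf + be,
  ∂bcd = cd − bd + bc.
As a 15×10 matrix over Z this has rank 10, with invariant factors (1,1,1,1,1,1,1,1,1,2).

Reading off H_k = ker ∂_k / im ∂_{k+1}:

  H_0: rank C_0 − rank ∂_1 = 6 − 5 = 1, and the invariant factors of ∂_1 are all 1, so H_0 = Z.
  H_1: rank ker ∂_1 − rank ∂_2 = (15 − 5) − 10 = 0, and ∂_2 has invariant factor 2 > 1, so H_1 = Z_2.
  H_2: rank ker ∂_2 − rank ∂_3 = (10 − 10) − 0 = 0, and there is no ∂_3, so H_2 = 0.

(K is a triangulation of the real projective plane RP^2.)

H_0 = Z,  H_1 = Z_2,  H_2 = 0.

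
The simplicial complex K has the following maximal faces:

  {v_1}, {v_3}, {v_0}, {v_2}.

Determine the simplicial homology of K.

H_0 ≅ Z^4.

Take the total order v_0 < v_1 < v_2 < v_3 on the vertex set. Then K (dimension 0) consists of the simplices:

  0-simplices (4): [v_0], [v_1], [v_2], [v_3]

Hence C_0 ≅ Z^4.

From H_k ≅ ker(∂_k) / im(∂_{k+1}) we obtain:

  H_0: rank C_0 − rank ∂_1 = 4 − 0 = 4, and there is no ∂_1, so H_0 ≅ Z^4.

(K is a triangulation of a set of 4 points.)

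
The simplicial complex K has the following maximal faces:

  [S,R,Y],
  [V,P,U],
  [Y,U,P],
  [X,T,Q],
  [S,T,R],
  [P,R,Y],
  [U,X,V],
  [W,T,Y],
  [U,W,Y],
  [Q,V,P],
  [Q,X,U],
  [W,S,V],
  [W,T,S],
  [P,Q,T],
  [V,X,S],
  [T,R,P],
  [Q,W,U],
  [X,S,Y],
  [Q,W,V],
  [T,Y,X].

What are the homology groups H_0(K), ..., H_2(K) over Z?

H_0 ≅ Z,  H_1 ≅ Z ⊕ Z/2Z,  H_2 = 0.

K has 10 vertices, 30 edges, 20 triangles.
rank ∂_0 = 0, rank ∂_1 = 9 ⇒ b_0 = 10 − 0 − 9 = 1; all invariant factors of ∂_1 are 1 so no torsion. So H_0 = Z.
rank ∂_1 = 9, rank ∂_2 = 20 ⇒ b_1 = 30 − 9 − 20 = 1; ∂_2 has invariant factor(s) [2] giving torsion. So H_1 = Z ⊕ Z/2Z.
rank ∂_2 = 20, rank ∂_3 = 0 ⇒ b_2 = 20 − 20 − 0 = 0. So H_2 = 0.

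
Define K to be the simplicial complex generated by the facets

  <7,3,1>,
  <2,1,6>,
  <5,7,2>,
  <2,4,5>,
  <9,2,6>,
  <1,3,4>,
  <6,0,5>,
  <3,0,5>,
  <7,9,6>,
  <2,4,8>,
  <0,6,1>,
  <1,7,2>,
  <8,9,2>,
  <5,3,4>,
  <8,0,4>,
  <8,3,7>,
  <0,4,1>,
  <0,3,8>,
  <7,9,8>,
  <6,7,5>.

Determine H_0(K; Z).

Take the total order 0 < 1 < 2 < 3 < 4 < 5 < 6 < 7 < 8 < 9 on the vertex set. Then K (dimension 2) consists of the simplices:

  0-simplices (10): [0], [1], [2], [3], [4], [5], [6], [7], [8], [9]
  1-simplices (30): (30 of them)
  2-simplices (20): (20 of them)

so the chain groups are C_0 ≅ Z^10, C_1 ≅ Z^30, C_2 ≅ Z^20.

Boundary ∂_1: C_1 → C_0 maps an edge to its endpoints' difference, ∂[p,q] = q − p.
This gives a 10×30 integer matrix of rank 9; reducing to Smith normal form yields diagonal entries (1,1,1,1,1,1,1,1,1).

Boundary ∂_2: C_2 → C_1 maps a triangle to the signed sum of its edges. For instance
  ∂[0,4,8] = [4,8] − [0,8] + [0,4],
  ∂[2,4,8] = [4,8] − [2,8] + [2,4].
As a 30×20 matrix over Z this has rank 20, with invariant factors (1,1,1,1,1,1,1,1,1,1,1,1,1,1,1,1,1,1,1,2).

Computing H_k = (kernel of ∂_k) / (image of ∂_{k+1}):

  H_0: rank C_0 − rank ∂_1 = 10 − 9 = 1, and the invariant factors of ∂_1 are all 1, so H_0 = Z.

(K is a triangulation of the Klein bottle.)

H_0 ≅ Z.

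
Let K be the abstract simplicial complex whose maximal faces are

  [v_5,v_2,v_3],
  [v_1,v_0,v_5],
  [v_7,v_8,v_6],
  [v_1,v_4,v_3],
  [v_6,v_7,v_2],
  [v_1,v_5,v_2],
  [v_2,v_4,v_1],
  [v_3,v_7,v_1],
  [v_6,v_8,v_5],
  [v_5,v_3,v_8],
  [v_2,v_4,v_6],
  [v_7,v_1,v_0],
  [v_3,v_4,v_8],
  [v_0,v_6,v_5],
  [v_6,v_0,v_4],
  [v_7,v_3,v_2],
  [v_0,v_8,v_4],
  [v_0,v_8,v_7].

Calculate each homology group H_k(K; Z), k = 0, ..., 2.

H_0 = Z,  H_1 = Z × Z/2,  H_2 = 0.

Fix the vertex order v_0 < v_1 < v_2 < v_3 < v_4 < v_5 < v_6 < v_7 < v_8 and write every simplex with vertices in increasing order. Then dim K = 2 and the simplices of K are:

  0-simplices (9): [v_0], [v_1], [v_2], [v_3], [v_4], [v_5], [v_6], [v_7], [v_8]
  1-simplices (27): (27 of them)
  2-simplices (18): (18 of them)

Hence C_0 ≅ Z^9, C_1 ≅ Z^27, C_2 ≅ Z^18.

Boundary ∂_1: C_1 → C_0 maps an edge to its endpoints' difference, ∂[p,q] = q − p. For instance
  ∂[v_3,v_8] = [v_8] − [v_3].
As a 9×27 matrix over Z this has rank 8, with invariant factors (1,1,1,1,1,1,1,1).

The boundary map ∂_2: C_2 → C_1 maps a triangle to the signed sum of its edges. For instance
  ∂[v_5,v_6,v_8] = [v_6,v_8] − [v_5,v_8] + [v_5,v_6],
  ∂[v_1,v_3,v_4] = [v_3,v_4] − [v_1,v_4] + [v_1,v_3].
This gives a 27×18 integer matrix of rank 18; reducing to Smith normal form yields diagonal entries (1,1,1,1,1,1,1,1,1,1,1,1,1,1,1,1,1,2).

Now H_k = ker ∂_k / im ∂_{k+1}, so:

  H_0: rank C_0 − rank ∂_1 = 9 − 8 = 1, and the invariant factors of ∂_1 are all 1, so H_0 ≅ Z.
  H_1: rank ker ∂_1 − rank ∂_2 = (27 − 8) − 18 = 1, and ∂_2 has invariant factor 2 > 1, so H_1 ≅ Z × Z/2.
  H_2: rank ker ∂_2 − rank ∂_3 = (18 − 18) − 0 = 0, and there is no ∂_3, so H_2 ≅ 0.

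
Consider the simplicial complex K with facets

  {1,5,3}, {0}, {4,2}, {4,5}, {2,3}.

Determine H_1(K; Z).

H_1 ≅ Z.

Fix the vertex order 0 < 1 < 2 < 3 < 4 < 5 and write every simplex with vertices in increasing order. Then dim K = 2 and the simplices of K are:

  0-simplices (6): [0], [1], [2], [3], [4], [5]
  1-simplices (6): [1,3], [1,5], [2,3], [2,4], [3,5], [4,5]
  2-simplices (1): [1,3,5]

so the chain groups are C_0 ≅ Z^6, C_1 ≅ Z^6, C_2 ≅ Z^1.

Boundary ∂_1: C_1 → C_0 sends each edge [p,q] (with p < q) to q − p.
The resulting 6×6 matrix has rank 4, and its Smith normal form has invariant factors (1,1,1,1).

The boundary map ∂_2: C_2 → C_1 maps a triangle to the signed sum of its edges. For instance
  ∂[1,3,5] = [3,5] − [1,5] + [1,3].
The 6×1 boundary matrix has rank 1 and Smith normal form diag(1).

Computing H_k = (kernel of ∂_k) / (image of ∂_{k+1}):

  H_1: rank ker ∂_1 − rank ∂_2 = (6 − 4) − 1 = 1, and the invariant factors of ∂_2 are all 1, so H_1 = Z.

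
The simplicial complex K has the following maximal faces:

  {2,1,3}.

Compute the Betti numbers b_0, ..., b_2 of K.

b_0 = 1, b_1 = 0, b_2 = 0.

We work with the vertex ordering 1 < 2 < 3. The simplices of K, each written with vertices in increasing order, are:

  0-simplices (3): [1], [2], [3]
  1-simplices (3): [1,2], [1,3], [2,3]
  2-simplices (1): [1,2,3]

giving chain groups C_0 ≅ Z^3, C_1 ≅ Z^3, C_2 ≅ Z^1.

∂_1: C_1 → C_0 is given by ∂[p,q] = [q] − [p].
This gives a 3×3 integer matrix of rank 2; reducing to Smith normal form yields diagonal entries (1,1).

The boundary map ∂_2: C_2 → C_1 acts by ∂[p,q,r] = [q,r] − [p,r] + [p,q]. For instance
  ∂[1,2,3] = [2,3] − [1,3] + [1,2].
This gives a 3×1 integer matrix of rank 1; reducing to Smith normal form yields diagonal entries (1).

From H_k ≅ ker(∂_k) / im(∂_{k+1}) we obtain:

  H_0: rank C_0 − rank ∂_1 = 3 − 2 = 1, and the invariant factors of ∂_1 are all 1, so H_0 = Z.
  H_1: rank ker ∂_1 − rank ∂_2 = (3 − 2) − 1 = 0, and the invariant factors of ∂_2 are all 1, so H_1 = 0.
  H_2: rank ker ∂_2 − rank ∂_3 = (1 − 1) − 0 = 0, and there is no ∂_3, so H_2 = 0.

As a check, the Euler characteristic is 3 − 3 + 1 = 1, which agrees with 1 − 0 + 0 = 1.

Hence the Betti numbers are b_0 = 1, b_1 = 0, b_2 = 0.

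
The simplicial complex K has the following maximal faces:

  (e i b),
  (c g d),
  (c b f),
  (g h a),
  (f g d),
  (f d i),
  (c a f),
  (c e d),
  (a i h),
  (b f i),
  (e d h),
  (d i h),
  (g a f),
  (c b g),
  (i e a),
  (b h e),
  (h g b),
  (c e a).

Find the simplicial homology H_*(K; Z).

Take the total order a < b < c < d < e < f < g < h < i on the vertex set. Then K (dimension 2) consists of the simplices:

  0-simplices (9): a, b, c, d, e, f, g, h, i
  1-simplices (27): ac, ae, af, ag, ah, ai, bc, be, bf, bg, bh, bi, cd, ce, cf, cg, de, df, dg, dh, di, eh, ei, fg, fi, gh, hi
  2-simplices (18): ace, acf, aei, afg, agh, ahi, bcf, bcg, beh, bei, bfi, bgh, cde, cdg, deh, dfg, dfi, dhi

so the chain groups are C_0 ≅ Z^9, C_1 ≅ Z^27, C_2 ≅ Z^18.

∂_1: C_1 → C_0 sends each edge [p,q] (with p < q) to q − p.
This gives a 9×27 integer matrix of rank 8; reducing to Smith normal form yields diagonal entries (1,1,1,1,1,1,1,1).

The boundary map ∂_2: C_2 → C_1 sends each 2-simplex [p,q,r] to [q,r] − [p,r] + [p,q]. For instance
  ∂afg = fg − ag + af,
  ∂beh = eh − bh + be.
This gives a 27×18 integer matrix of rank 18; reducing to Smith normal form yields diagonal entries (1,1,1,1,1,1,1,1,1,1,1,1,1,1,1,1,1,2).

From H_k ≅ ker(∂_k) / im(∂_{k+1}) we obtain:

  H_0: rank C_0 − rank ∂_1 = 9 − 8 = 1, and the invariant factors of ∂_1 are all 1, so H_0 ≅ Z.
  H_1: rank ker ∂_1 − rank ∂_2 = (27 − 8) − 18 = 1, and ∂_2 has invariant factor 2 > 1, so H_1 ≅ Z ⊕ Z/2Z.
  H_2: rank ker ∂_2 − rank ∂_3 = (18 − 18) − 0 = 0, and there is no ∂_3, so H_2 ≅ 0.

H_0 ≅ Z,  H_1 ≅ Z ⊕ Z/2Z,  H_2 = 0.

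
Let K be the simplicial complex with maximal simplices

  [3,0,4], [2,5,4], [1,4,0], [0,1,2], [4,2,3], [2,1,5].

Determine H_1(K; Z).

K has 6 vertices, 12 edges, 6 triangles.
rank ∂_1 = 5, rank ∂_2 = 6 ⇒ b_1 = 12 − 5 − 6 = 1; all invariant factors of ∂_2 are 1 so no torsion. So H_1 ≅ Z.

H_1 = Z.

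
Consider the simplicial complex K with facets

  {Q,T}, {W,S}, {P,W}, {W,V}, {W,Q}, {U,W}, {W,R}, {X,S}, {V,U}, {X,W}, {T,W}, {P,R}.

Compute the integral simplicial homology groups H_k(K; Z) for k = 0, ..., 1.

H_0 ≅ Z,  H_1 ≅ Z^4.

We work with the vertex ordering P < Q < R < S < T < U < V < W < X. The simplices of K, each written with vertices in increasing order, are:

  0-simplices (9): P, Q, R, S, T, U, V, W, X
  1-simplices (12): PR, PW, QT, QW, RW, SW, SX, TW, UV, UW, VW, WX

giving chain groups C_0 ≅ Z^9, C_1 ≅ Z^12.

∂_1: C_1 → C_0 is given by ∂[p,q] = [q] − [p].
The resulting 9×12 matrix has rank 8, and its Smith normal form has invariant factors (1,1,1,1,1,1,1,1).

Computing H_k = (kernel of ∂_k) / (image of ∂_{k+1}):

  H_0: rank C_0 − rank ∂_1 = 9 − 8 = 1, and the invariant factors of ∂_1 are all 1, so H_0 ≅ Z.
  H_1: rank ker ∂_1 − rank ∂_2 = (12 − 8) − 0 = 4, and there is no ∂_2, so H_1 ≅ Z^4.

(K is a triangulation of a wedge of 4 circles.)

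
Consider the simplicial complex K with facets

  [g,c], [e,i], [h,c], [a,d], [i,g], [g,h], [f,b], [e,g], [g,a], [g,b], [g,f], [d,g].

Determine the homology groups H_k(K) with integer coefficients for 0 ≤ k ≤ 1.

We work with the vertex ordering a < b < c < d < e < f < g < h < i. The simplices of K, each written with vertices in increasing order, are:

  0-simplices (9): a, b, c, d, e, f, g, h, i
  1-simplices (12): ad, ag, bf, bg, cg, ch, dg, eg, ei, fg, gh, gi

Hence C_0 ≅ Z^9, C_1 ≅ Z^12.

Boundary ∂_1: C_1 → C_0 maps an edge to its endpoints' difference, ∂[p,q] = q − p. For instance
  ∂bf = f − b.
As a 9×12 matrix over Z this has rank 8, with invariant factors (1,1,1,1,1,1,1,1).

Now H_k = ker ∂_k / im ∂_{k+1}, so:

  H_0: rank C_0 − rank ∂_1 = 9 − 8 = 1, and the invariant factors of ∂_1 are all 1, so H_0 ≅ Z.
  H_1: rank ker ∂_1 − rank ∂_2 = (12 − 8) − 0 = 4, and there is no ∂_2, so H_1 ≅ Z^4.

(K is a triangulation of a wedge of 4 circles.)

H_0 ≅ Z,  H_1 ≅ Z^4.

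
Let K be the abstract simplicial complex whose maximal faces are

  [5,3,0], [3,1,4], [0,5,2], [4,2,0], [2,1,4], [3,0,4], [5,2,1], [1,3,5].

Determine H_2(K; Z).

Take the total order 0 < 1 < 2 < 3 < 4 < 5 on the vertex set. Then K (dimension 2) consists of the simplices:

  0-simplices (6): [0], [1], [2], [3], [4], [5]
  1-simplices (12): [0,2], [0,3], [0,4], [0,5], [1,2], [1,3], [1,4], [1,5], [2,4], [2,5], [3,4], [3,5]
  2-simplices (8): [0,2,4], [0,2,5], [0,3,4], [0,3,5], [1,2,4], [1,2,5], [1,3,4], [1,3,5]

so the chain groups are C_0 ≅ Z^6, C_1 ≅ Z^12, C_2 ≅ Z^8.

∂_1: C_1 → C_0 sends each edge [p,q] (with p < q) to q − p.
The resulting 6×12 matrix has rank 5, and its Smith normal form has invariant factors (1,1,1,1,1).

Boundary ∂_2: C_2 → C_1 acts by ∂[p,q,r] = [q,r] − [p,r] + [p,q]. For instance
  ∂[1,2,4] = [2,4] − [1,4] + [1,2],
  ∂[1,3,5] = [3,5] − [1,5] + [1,3].
The resulting 12×8 matrix has rank 7, and its Smith normal form has invariant factors (1,1,1,1,1,1,1).

Reading off H_k = ker ∂_k / im ∂_{k+1}:

  H_2: rank ker ∂_2 − rank ∂_3 = (8 − 7) − 0 = 1, and there is no ∂_3, so H_2 = Z.

(K is a triangulation of the 2-sphere S^2.)

H_2 ≅ Z.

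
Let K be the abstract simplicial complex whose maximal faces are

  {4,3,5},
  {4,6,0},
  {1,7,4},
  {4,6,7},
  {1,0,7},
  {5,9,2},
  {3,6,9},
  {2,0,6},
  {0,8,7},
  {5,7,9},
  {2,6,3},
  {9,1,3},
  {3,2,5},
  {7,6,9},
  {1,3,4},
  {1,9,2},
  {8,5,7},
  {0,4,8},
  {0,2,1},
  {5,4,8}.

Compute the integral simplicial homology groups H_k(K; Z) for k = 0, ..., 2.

Order the vertices as 0 < 1 < 2 < 3 < 4 < 5 < 6 < 7 < 8 < 9. Listing each simplex with vertices in this order, K has dimension 2 with simplices:

  0-simplices (10): [0], [1], [2], [3], [4], [5], [6], [7], [8], [9]
  1-simplices (30): (30 of them)
  2-simplices (20): (20 of them)

giving chain groups C_0 ≅ Z^10, C_1 ≅ Z^30, C_2 ≅ Z^20.

Boundary ∂_1: C_1 → C_0 maps an edge to its endpoints' difference, ∂[p,q] = q − p. For instance
  ∂[3,5] = [5] − [3].
As a 10×30 matrix over Z this has rank 9, with invariant factors (1,1,1,1,1,1,1,1,1).

Boundary ∂_2: C_2 → C_1 maps a triangle to the signed sum of its edges. For instance
  ∂[2,5,9] = [5,9] − [2,9] + [2,5],
  ∂[3,6,9] = [6,9] − [3,9] + [3,6].
The 30×20 boundary matrix has rank 20 and Smith normal form diag(1,1,1,1,1,1,1,1,1,1,1,1,1,1,1,1,1,1,1,2).

Reading off H_k = ker ∂_k / im ∂_{k+1}:

  H_0: rank C_0 − rank ∂_1 = 10 − 9 = 1, and the invariant factors of ∂_1 are all 1, so H_0 = Z.
  H_1: rank ker ∂_1 − rank ∂_2 = (30 − 9) − 20 = 1, and ∂_2 has invariant factor 2 > 1, so H_1 = Z ⊕ Z/2.
  H_2: rank ker ∂_2 − rank ∂_3 = (20 − 20) − 0 = 0, and there is no ∂_3, so H_2 = 0.

H_0 = Z,  H_1 = Z ⊕ Z/2,  H_2 = 0.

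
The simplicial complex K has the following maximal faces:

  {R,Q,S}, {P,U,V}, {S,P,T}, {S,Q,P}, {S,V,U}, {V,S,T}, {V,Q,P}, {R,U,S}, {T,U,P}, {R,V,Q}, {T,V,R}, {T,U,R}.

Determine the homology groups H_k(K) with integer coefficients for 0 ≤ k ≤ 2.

H_0 ≅ Z,  H_1 ≅ Z/2Z,  H_2 = 0.

We work with the vertex ordering P < Q < R < S < T < U < V. The simplices of K, each written with vertices in increasing order, are:

  0-simplices (7): P, Q, R, S, T, U, V
  1-simplices (18): PQ, PS, PT, PU, PV, QR, QS, QV, RS, RT, RU, RV, ST, SU, SV, TU, TV, UV
  2-simplices (12): PQS, PQV, PST, PTU, PUV, QRS, QRV, RSU, RTU, RTV, STV, SUV

giving chain groups C_0 ≅ Z^7, C_1 ≅ Z^18, C_2 ≅ Z^12.

Boundary ∂_1: C_1 → C_0 maps an edge to its endpoints' difference, ∂[p,q] = q − p.
The resulting 7×18 matrix has rank 6, and its Smith normal form has invariant factors (1,1,1,1,1,1).

The boundary map ∂_2: C_2 → C_1 acts by ∂[p,q,r] = [q,r] − [p,r] + [p,q]. For instance
  ∂PQV = QV − PV + PQ,
  ∂PTU = TU − PU + PT.
This gives a 18×12 integer matrix of rank 12; reducing to Smith normal form yields diagonal entries (1,1,1,1,1,1,1,1,1,1,1,2).

Computing H_k = (kernel of ∂_k) / (image of ∂_{k+1}):

  H_0: rank C_0 − rank ∂_1 = 7 − 6 = 1, and the invariant factors of ∂_1 are all 1, so H_0 = Z.
  H_1: rank ker ∂_1 − rank ∂_2 = (18 − 6) − 12 = 0, and ∂_2 has invariant factor 2 > 1, so H_1 = Z/2Z.
  H_2: rank ker ∂_2 − rank ∂_3 = (12 − 12) − 0 = 0, and there is no ∂_3, so H_2 = 0.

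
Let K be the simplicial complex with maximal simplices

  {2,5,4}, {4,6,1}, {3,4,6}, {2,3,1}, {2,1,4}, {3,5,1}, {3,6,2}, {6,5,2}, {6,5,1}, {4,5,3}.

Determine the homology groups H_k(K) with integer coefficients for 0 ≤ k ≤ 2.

H_0 ≅ Z,  H_1 ≅ Z/2,  H_2 = 0.

Order the vertices as 1 < 2 < 3 < 4 < 5 < 6. Listing each simplex with vertices in this order, K has dimension 2 with simplices:

  0-simplices (6): [1], [2], [3], [4], [5], [6]
  1-simplices (15): [1,2], [1,3], [1,4], [1,5], [1,6], [2,3], [2,4], [2,5], [2,6], [3,4], [3,5], [3,6], [4,5], [4,6], [5,6]
  2-simplices (10): [1,2,3], [1,2,4], [1,3,5], [1,4,6], [1,5,6], [2,3,6], [2,4,5], [2,5,6], [3,4,5], [3,4,6]

Hence C_0 ≅ Z^6, C_1 ≅ Z^15, C_2 ≅ Z^10.

The boundary map ∂_1: C_1 → C_0 is given by ∂[p,q] = [q] − [p]. For instance
  ∂[5,6] = [6] − [5].
The resulting 6×15 matrix has rank 5, and its Smith normal form has invariant factors (1,1,1,1,1).

Boundary ∂_2: C_2 → C_1 maps a triangle to the signed sum of its edges. For instance
  ∂[2,3,6] = [3,6] − [2,6] + [2,3],
  ∂[2,4,5] = [4,5] − [2,5] + [2,4].
As a 15×10 matrix over Z this has rank 10, with invariant factors (1,1,1,1,1,1,1,1,1,2).

Now H_k = ker ∂_k / im ∂_{k+1}, so:

  H_0: rank C_0 − rank ∂_1 = 6 − 5 = 1, and the invariant factors of ∂_1 are all 1, so H_0 ≅ Z.
  H_1: rank ker ∂_1 − rank ∂_2 = (15 − 5) − 10 = 0, and ∂_2 has invariant factor 2 > 1, so H_1 ≅ Z/2.
  H_2: rank ker ∂_2 − rank ∂_3 = (10 − 10) − 0 = 0, and there is no ∂_3, so H_2 ≅ 0.

As a check, the Euler characteristic is 6 − 15 + 10 = 1, which agrees with 1 − 0 + 0 = 1.
(K is a triangulation of the real projective plane RP^2.)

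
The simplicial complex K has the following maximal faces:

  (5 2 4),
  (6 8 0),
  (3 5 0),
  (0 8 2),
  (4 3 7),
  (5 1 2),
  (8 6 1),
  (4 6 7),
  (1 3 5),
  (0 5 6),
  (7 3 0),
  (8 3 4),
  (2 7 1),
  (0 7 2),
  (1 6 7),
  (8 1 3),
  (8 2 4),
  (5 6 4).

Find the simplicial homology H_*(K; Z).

H_0 ≅ Z,  H_1 ≅ Z^2,  H_2 ≅ Z.

K has 9 vertices, 27 edges, 18 triangles.
rank ∂_0 = 0, rank ∂_1 = 8 ⇒ b_0 = 9 − 0 − 8 = 1; all invariant factors of ∂_1 are 1 so no torsion. So H_0 ≅ Z.
rank ∂_1 = 8, rank ∂_2 = 17 ⇒ b_1 = 27 − 8 − 17 = 2; all invariant factors of ∂_2 are 1 so no torsion. So H_1 ≅ Z^2.
rank ∂_2 = 17, rank ∂_3 = 0 ⇒ b_2 = 18 − 17 − 0 = 1. So H_2 ≅ Z.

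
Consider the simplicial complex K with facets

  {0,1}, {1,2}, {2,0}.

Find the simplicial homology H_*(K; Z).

Take the total order 0 < 1 < 2 on the vertex set. Then K (dimension 1) consists of the simplices:

  0-simplices (3): [0], [1], [2]
  1-simplices (3): [0,1], [0,2], [1,2]

Hence C_0 ≅ Z^3, C_1 ≅ Z^3.

The boundary map ∂_1: C_1 → C_0 sends each edge [p,q] (with p < q) to q − p.
The 3×3 boundary matrix has rank 2 and Smith normal form diag(1,1).

Now H_k = ker ∂_k / im ∂_{k+1}, so:

  H_0: rank C_0 − rank ∂_1 = 3 − 2 = 1, and the invariant factors of ∂_1 are all 1, so H_0 = Z.
  H_1: rank ker ∂_1 − rank ∂_2 = (3 − 2) − 0 = 1, and there is no ∂_2, so H_1 = Z.

(K is a triangulation of the circle S^1.)

H_0 = Z,  H_1 = Z.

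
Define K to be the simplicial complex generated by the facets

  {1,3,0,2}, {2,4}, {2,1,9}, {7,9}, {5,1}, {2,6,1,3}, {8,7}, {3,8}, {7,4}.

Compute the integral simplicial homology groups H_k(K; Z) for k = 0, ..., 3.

H_0 = Z,  H_1 = Z^2,  H_2 = 0,  H_3 = 0.

Take the total order 0 < 1 < 2 < 3 < 4 < 5 < 6 < 7 < 8 < 9 on the vertex set. Then K (dimension 3) consists of the simplices:

  0-simplices (10): [0], [1], [2], [3], [4], [5], [6], [7], [8], [9]
  1-simplices (17): [0,1], [0,2], [0,3], [1,2], [1,3], [1,5], [1,6], [1,9], [2,3], [2,4], [2,6], [2,9], [3,6], [3,8], [4,7], [7,8], [7,9]
  2-simplices (8): [0,1,2], [0,1,3], [0,2,3], [1,2,3], [1,2,6], [1,2,9], [1,3,6], [2,3,6]
  3-simplices (2): [0,1,2,3], [1,2,3,6]

giving chain groups C_0 ≅ Z^10, C_1 ≅ Z^17, C_2 ≅ Z^8, C_3 ≅ Z^2.

∂_1: C_1 → C_0 sends each edge [p,q] (with p < q) to q − p. For instance
  ∂[2,6] = [6] − [2].
The resulting 10×17 matrix has rank 9, and its Smith normal form has invariant factors (1,1,1,1,1,1,1,1,1).

∂_2: C_2 → C_1 sends each 2-simplex [p,q,r] to [q,r] − [p,r] + [p,q]. For instance
  ∂[0,1,2] = [1,2] − [0,2] + [0,1],
  ∂[1,2,6] = [2,6] − [1,6] + [1,2].
As a 17×8 matrix over Z this has rank 6, with invariant factors (1,1,1,1,1,1).

Boundary ∂_3: C_3 → C_2 sends each 3-simplex σ to the alternating sum Σ_i (−1)^i (σ with its i-th vertex removed). For instance
  ∂[1,2,3,6] = [2,3,6] − [1,3,6] + [1,2,6] − [1,2,3],
  ∂[0,1,2,3] = [1,2,3] − [0,2,3] + [0,1,3] − [0,1,2].
As a 8×2 matrix over Z this has rank 2, with invariant factors (1,1).

Now H_k = ker ∂_k / im ∂_{k+1}, so:

  H_0: rank C_0 − rank ∂_1 = 10 − 9 = 1, and the invariant factors of ∂_1 are all 1, so H_0 ≅ Z.
  H_1: rank ker ∂_1 − rank ∂_2 = (17 − 9) − 6 = 2, and the invariant factors of ∂_2 are all 1, so H_1 ≅ Z^2.
  H_2: rank ker ∂_2 − rank ∂_3 = (8 − 6) − 2 = 0, and the invariant factors of ∂_3 are all 1, so H_2 ≅ 0.
  H_3: rank ker ∂_3 − rank ∂_4 = (2 − 2) − 0 = 0, and there is no ∂_4, so H_3 ≅ 0.

As a check, the Euler characteristic is 10 − 17 + 8 − 2 = -1, which agrees with 1 − 2 + 0 − 0 = -1.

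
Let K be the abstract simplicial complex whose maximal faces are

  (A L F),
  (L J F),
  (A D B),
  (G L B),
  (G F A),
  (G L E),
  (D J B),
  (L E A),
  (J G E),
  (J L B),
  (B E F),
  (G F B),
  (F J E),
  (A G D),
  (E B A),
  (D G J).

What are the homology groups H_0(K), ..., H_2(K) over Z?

We work with the vertex ordering A < B < D < E < F < G < J < L. The simplices of K, each written with vertices in increasing order, are:

  0-simplices (8): A, B, D, E, F, G, J, L
  1-simplices (24): AB, AD, AE, AF, AG, AL, BD, BE, BF, BG, BJ, BL, DG, DJ, EF, EG, EJ, EL, FG, FJ, FL, GJ, GL, JL
  2-simplices (16): ABD, ABE, ADG, AEL, AFG, AFL, BDJ, BEF, BFG, BGL, BJL, DGJ, EFJ, EGJ, EGL, FJL

so the chain groups are C_0 ≅ Z^8, C_1 ≅ Z^24, C_2 ≅ Z^16.

∂_1: C_1 → C_0 is given by ∂[p,q] = [q] − [p].
The 8×24 boundary matrix has rank 7 and Smith normal form diag(1,1,1,1,1,1,1).

The boundary map ∂_2: C_2 → C_1 maps a triangle to the signed sum of its edges. For instance
  ∂EGL = GL − EL + EG,
  ∂AEL = EL − AL + AE.
The 24×16 boundary matrix has rank 15 and Smith normal form diag(1,1,1,1,1,1,1,1,1,1,1,1,1,1,1).

Now H_k = ker ∂_k / im ∂_{k+1}, so:

  H_0: rank C_0 − rank ∂_1 = 8 − 7 = 1, and the invariant factors of ∂_1 are all 1, so H_0 = Z.
  H_1: rank ker ∂_1 − rank ∂_2 = (24 − 7) − 15 = 2, and the invariant factors of ∂_2 are all 1, so H_1 = Z^2.
  H_2: rank ker ∂_2 − rank ∂_3 = (16 − 15) − 0 = 1, and there is no ∂_3, so H_2 = Z.

H_0 = Z,  H_1 = Z^2,  H_2 = Z.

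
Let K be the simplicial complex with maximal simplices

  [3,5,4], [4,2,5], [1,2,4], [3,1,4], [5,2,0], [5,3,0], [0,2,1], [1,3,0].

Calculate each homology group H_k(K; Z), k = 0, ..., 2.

K has 6 vertices, 12 edges, 8 triangles.
rank ∂_0 = 0, rank ∂_1 = 5 ⇒ b_0 = 6 − 0 − 5 = 1; all invariant factors of ∂_1 are 1 so no torsion. So H_0 = Z.
rank ∂_1 = 5, rank ∂_2 = 7 ⇒ b_1 = 12 − 5 − 7 = 0; all invariant factors of ∂_2 are 1 so no torsion. So H_1 = 0.
rank ∂_2 = 7, rank ∂_3 = 0 ⇒ b_2 = 8 − 7 − 0 = 1. So H_2 = Z.

H_0 ≅ Z,  H_1 = 0,  H_2 ≅ Z.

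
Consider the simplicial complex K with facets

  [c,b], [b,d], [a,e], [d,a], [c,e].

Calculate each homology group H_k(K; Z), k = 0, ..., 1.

Order the vertices as a < b < c < d < e. Listing each simplex with vertices in this order, K has dimension 1 with simplices:

  0-simplices (5): a, b, c, d, e
  1-simplices (5): ad, ae, bc, bd, ce

giving chain groups C_0 ≅ Z^5, C_1 ≅ Z^5.

∂_1: C_1 → C_0 is given by ∂[p,q] = [q] − [p]. For instance
  ∂ad = d − a.
The resulting 5×5 matrix has rank 4, and its Smith normal form has invariant factors (1,1,1,1).

Now H_k = ker ∂_k / im ∂_{k+1}, so:

  H_0: rank C_0 − rank ∂_1 = 5 − 4 = 1, and the invariant factors of ∂_1 are all 1, so H_0 = Z.
  H_1: rank ker ∂_1 − rank ∂_2 = (5 − 4) − 0 = 1, and there is no ∂_2, so H_1 = Z.

H_0 ≅ Z,  H_1 ≅ Z.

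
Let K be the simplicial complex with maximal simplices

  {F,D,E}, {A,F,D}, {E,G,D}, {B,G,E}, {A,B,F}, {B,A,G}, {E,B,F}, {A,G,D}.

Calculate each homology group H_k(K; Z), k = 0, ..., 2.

H_0 = Z,  H_1 = 0,  H_2 = Z.

Fix the vertex order A < B < D < E < F < G and write every simplex with vertices in increasing order. Then dim K = 2 and the simplices of K are:

  0-simplices (6): A, B, D, E, F, G
  1-simplices (12): AB, AD, AF, AG, BE, BF, BG, DE, DF, DG, EF, EG
  2-simplices (8): ABF, ABG, ADF, ADG, BEF, BEG, DEF, DEG

so the chain groups are C_0 ≅ Z^6, C_1 ≅ Z^12, C_2 ≅ Z^8.

The boundary map ∂_1: C_1 → C_0 sends each edge [p,q] (with p < q) to q − p. For instance
  ∂AD = D − A.
The 6×12 boundary matrix has rank 5 and Smith normal form diag(1,1,1,1,1).

The boundary map ∂_2: C_2 → C_1 sends each 2-simplex [p,q,r] to [q,r] − [p,r] + [p,q]. For instance
  ∂ADG = DG − AG + AD,
  ∂ABG = BG − AG + AB.
This gives a 12×8 integer matrix of rank 7; reducing to Smith normal form yields diagonal entries (1,1,1,1,1,1,1).

Now H_k = ker ∂_k / im ∂_{k+1}, so:

  H_0: rank C_0 − rank ∂_1 = 6 − 5 = 1, and the invariant factors of ∂_1 are all 1, so H_0 ≅ Z.
  H_1: rank ker ∂_1 − rank ∂_2 = (12 − 5) − 7 = 0, and the invariant factors of ∂_2 are all 1, so H_1 ≅ 0.
  H_2: rank ker ∂_2 − rank ∂_3 = (8 − 7) − 0 = 1, and there is no ∂_3, so H_2 ≅ Z.

As a check, the Euler characteristic is 6 − 12 + 8 = 2, which agrees with 1 − 0 + 1 = 2.
(K is a triangulation of the 2-sphere S^2.)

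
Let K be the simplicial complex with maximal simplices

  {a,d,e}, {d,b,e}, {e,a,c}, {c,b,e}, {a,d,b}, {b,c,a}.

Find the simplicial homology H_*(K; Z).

H_0 ≅ Z,  H_1 = 0,  H_2 ≅ Z.

Fix the vertex order a < b < c < d < e and write every simplex with vertices in increasing order. Then dim K = 2 and the simplices of K are:

  0-simplices (5): a, b, c, d, e
  1-simplices (9): ab, ac, ad, ae, bc, bd, be, ce, de
  2-simplices (6): abc, abd, ace, ade, bce, bde

Hence C_0 ≅ Z^5, C_1 ≅ Z^9, C_2 ≅ Z^6.

The boundary map ∂_1: C_1 → C_0 maps an edge to its endpoints' difference, ∂[p,q] = q − p.
The 5×9 boundary matrix has rank 4 and Smith normal form diag(1,1,1,1).

The boundary map ∂_2: C_2 → C_1 maps a triangle to the signed sum of its edges. For instance
  ∂bde = de − be + bd,
  ∂bce = ce − be + bc.
The 9×6 boundary matrix has rank 5 and Smith normal form diag(1,1,1,1,1).

Computing H_k = (kernel of ∂_k) / (image of ∂_{k+1}):

  H_0: rank C_0 − rank ∂_1 = 5 − 4 = 1, and the invariant factors of ∂_1 are all 1, so H_0 = Z.
  H_1: rank ker ∂_1 − rank ∂_2 = (9 − 4) − 5 = 0, and the invariant factors of ∂_2 are all 1, so H_1 = 0.
  H_2: rank ker ∂_2 − rank ∂_3 = (6 − 5) − 0 = 1, and there is no ∂_3, so H_2 = Z.

As a check, the Euler characteristic is 5 − 9 + 6 = 2, which agrees with 1 − 0 + 1 = 2.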